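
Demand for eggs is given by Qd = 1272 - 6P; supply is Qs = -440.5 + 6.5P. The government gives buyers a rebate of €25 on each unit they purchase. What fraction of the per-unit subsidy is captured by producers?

Pre-subsidy: 1272 - 6P = -440.5 + 6.5P gives P* = 137, Q* = 450.
With the rebate, buyers effectively pay Pb = Ps − 25, where Ps is the price sellers receive.
Demand in terms of Ps becomes Qd = 1272 − 6(Ps − 25) = 1422 - 6Ps. Setting this equal to supply: 1422 - 6Ps = -440.5 + 6.5Ps, so Ps = 149.
Buyers pay Pb = 149 − 25 = 124; Q' = -440.5 + 6.5·149 = 528.
Buyers' price falls by P* − Pb = 137 − 124 = 13; sellers' price rises by Ps − P* = 149 − 137 = 12.
So producers capture 12/25 = 0.48 of each unit of subsidy.

Producer share = 0.48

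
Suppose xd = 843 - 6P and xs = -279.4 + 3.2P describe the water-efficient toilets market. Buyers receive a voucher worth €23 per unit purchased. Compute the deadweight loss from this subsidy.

Pre-subsidy: 843 - 6P = -279.4 + 3.2P gives P* = 122, x* = 111.
With the rebate, buyers effectively pay Pb = Ps − 23, where Ps is the price sellers receive.
Demand in terms of Ps becomes xd = 843 − 6(Ps − 23) = 981 - 6Ps. Setting this equal to supply: 981 - 6Ps = -279.4 + 3.2Ps, so Ps = 137.
Buyers pay Pb = 137 − 23 = 114; x' = -279.4 + 3.2·137 = 159.
The subsidy expands output by 159 − 111 = 48 past the efficient level; on those units the gap between marginal cost and willingness to pay runs from 0 up to 23.
DWL = ½ × 23 × 48 = 552.

Deadweight loss = €552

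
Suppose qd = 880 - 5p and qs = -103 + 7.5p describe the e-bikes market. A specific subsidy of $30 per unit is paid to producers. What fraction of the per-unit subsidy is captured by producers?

Pre-subsidy: 880 - 5p = -103 + 7.5p gives p* = 78.64, q* = 486.8.
With the subsidy, sellers receive ps = pb + 30 for each unit, where pb is the price buyers pay.
Supply in terms of pb becomes qs = -103 + 7.5(pb + 30) = 122 + 7.5pb. Setting this equal to demand: 880 - 5pb = 122 + 7.5pb, so pb = 60.64.
Sellers receive ps = 60.64 + 30 = 90.64; q' = 880 − 5·60.64 = 576.8.
Buyers' price falls by p* − pb = 78.64 − 60.64 = 18; sellers' price rises by ps − p* = 90.64 − 78.64 = 12.
So producers capture 12/30 = 0.4 of each unit of subsidy.

Producer share = 0.4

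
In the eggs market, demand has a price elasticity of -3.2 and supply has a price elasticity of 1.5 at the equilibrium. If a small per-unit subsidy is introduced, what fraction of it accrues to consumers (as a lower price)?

Consumer share = 15/47

For a small subsidy around the equilibrium, the benefit split depends on the relative slopes, which at a point are proportional to the elasticities.
Buyer share = εs/(εs + |εd|) = 1.5/(1.5 + 3.2) = 15/47; seller share = |εd|/(εs + |εd|) = 32/47.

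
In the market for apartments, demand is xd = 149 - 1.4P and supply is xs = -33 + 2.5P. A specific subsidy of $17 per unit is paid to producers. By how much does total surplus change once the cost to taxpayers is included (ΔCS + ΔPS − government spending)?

Net change in total surplus = -10115/78

Pre-subsidy: 149 - 1.4P = -33 + 2.5P gives P* = 140/3, x* = 251/3.
With the subsidy, sellers receive Ps = Pb + 17 for each unit, where Pb is the price buyers pay.
Supply in terms of Pb becomes xs = -33 + 2.5(Pb + 17) = 9.5 + 2.5Pb. Setting this equal to demand: 149 - 1.4Pb = 9.5 + 2.5Pb, so Pb = 465/13.
Sellers receive Ps = 465/13 + 17 = 686/13; x' = 149 − 1.4·(465/13) = 1286/13.
ΔCS = ½(251/3 + 1286/13)(140/3 − 465/13) = 3026425/3042; ΔPS = ½(251/3 + 1286/13)(686/13 − 140/3) = 847399/1521.
Government spending = 17 × 1286/13 = 21862/13.
Net change = 3026425/3042 + 847399/1521 − 21862/13 = -10115/78. The loss equals the DWL triangle ½·17·595/39.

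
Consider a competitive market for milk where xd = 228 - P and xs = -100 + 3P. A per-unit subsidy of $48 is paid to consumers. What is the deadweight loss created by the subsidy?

Pre-subsidy: 228 - P = -100 + 3P gives P* = 82, x* = 146.
With the rebate, buyers effectively pay Pb = Ps − 48, where Ps is the price sellers receive.
Demand in terms of Ps becomes xd = 228 − 1(Ps − 48) = 276 - Ps. Setting this equal to supply: 276 - Ps = -100 + 3Ps, so Ps = 94.
Buyers pay Pb = 94 − 48 = 46; x' = -100 + 3·94 = 182.
The subsidy expands output by 182 − 146 = 36 past the efficient level; on those units the gap between marginal cost and willingness to pay runs from 0 up to 48.
DWL = ½ × 48 × 36 = 864.

Deadweight loss = $864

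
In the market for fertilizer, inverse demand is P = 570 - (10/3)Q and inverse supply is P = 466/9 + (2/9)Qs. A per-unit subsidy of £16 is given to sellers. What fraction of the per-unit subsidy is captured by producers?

Pre-subsidy: 570 - (10/3)Q = 466/9 + (2/9)Q gives Q* = 145.75 and P* = 505/6.
With the subsidy, sellers receive Ps = Pb + 16 for each unit, where Pb is the price buyers pay.
On the curves, Pb = 570 - (10/3)Q and Ps = 466/9 + (2/9)Q; the wedge Ps − Pb = 16 gives 466/9 + (2/9)Q − (570 - (10/3)Q) = 16, so Q' = 150.25.
Then Pb = 570 − (10/3)·150.25 = 415/6 and Ps = 466/9 + (2/9)·150.25 = 511/6.
Buyers' price falls by P* − Pb = 505/6 − 415/6 = 15; sellers' price rises by Ps − P* = 511/6 − 505/6 = 1.
So producers capture 1/16 = 0.0625 of each unit of subsidy.

Producer share = 0.0625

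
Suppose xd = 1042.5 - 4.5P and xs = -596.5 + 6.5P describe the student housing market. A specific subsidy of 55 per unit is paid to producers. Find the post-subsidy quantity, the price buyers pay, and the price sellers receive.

Pre-subsidy: 1042.5 - 4.5P = -596.5 + 6.5P gives P* = 149, x* = 372.
With the subsidy, sellers receive Ps = Pb + 55 for each unit, where Pb is the price buyers pay.
Supply in terms of Pb becomes xs = -596.5 + 6.5(Pb + 55) = -239 + 6.5Pb. Setting this equal to demand: 1042.5 - 4.5Pb = -239 + 6.5Pb, so Pb = 116.5.
Sellers receive Ps = 116.5 + 55 = 171.5; x' = 1042.5 − 4.5·116.5 = 518.25.

x' = 518.25; buyers pay 116.5; sellers receive 171.5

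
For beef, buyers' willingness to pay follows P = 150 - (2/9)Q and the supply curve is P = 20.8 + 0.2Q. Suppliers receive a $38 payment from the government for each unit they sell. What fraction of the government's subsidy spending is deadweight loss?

Pre-subsidy: 150 - (2/9)Q = 20.8 + 0.2Q gives Q* = 306 and P* = 82.
With the subsidy, sellers receive Ps = Pb + 38 for each unit, where Pb is the price buyers pay.
On the curves, Pb = 150 - (2/9)Q and Ps = 20.8 + 0.2Q; the wedge Ps − Pb = 38 gives 20.8 + 0.2Q − (150 - (2/9)Q) = 38, so Q' = 396.
Then Pb = 150 − (2/9)·396 = 62 and Ps = 20.8 + 0.2·396 = 100.
ΔCS = ½(306 + 396)(82 − 62) = 7020; ΔPS = ½(306 + 396)(100 − 82) = 6318.
Government spending = 38 × 396 = 15048.
DWL = ½ × 38 × (396 − 306) = 1710; fraction = 1710 / 15048 = 5/44.

DWL / government spending = 5/44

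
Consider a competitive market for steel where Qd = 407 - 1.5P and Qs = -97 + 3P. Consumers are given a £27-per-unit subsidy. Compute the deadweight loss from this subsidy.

Deadweight loss = £364.5

Pre-subsidy: 407 - 1.5P = -97 + 3P gives P* = 112, Q* = 239.
With the rebate, buyers effectively pay Pb = Ps − 27, where Ps is the price sellers receive.
Demand in terms of Ps becomes Qd = 407 − 1.5(Ps − 27) = 447.5 - 1.5Ps. Setting this equal to supply: 447.5 - 1.5Ps = -97 + 3Ps, so Ps = 121.
Buyers pay Pb = 121 − 27 = 94; Q' = -97 + 3·121 = 266.
The subsidy expands output by 266 − 239 = 27 past the efficient level; on those units the gap between marginal cost and willingness to pay runs from 0 up to 27.
DWL = ½ × 27 × 27 = 364.5.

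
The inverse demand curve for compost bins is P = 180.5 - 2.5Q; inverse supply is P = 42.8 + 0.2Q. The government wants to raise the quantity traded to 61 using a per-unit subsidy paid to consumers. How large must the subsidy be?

Required subsidy s = 27 per unit

At Q = 61, from the demand curve buyers pay Pb = 180.5 − 2.5·61 = 28; from the supply curve sellers need Ps = 42.8 + 0.2·61 = 55.
The subsidy must fill the gap: s = Ps − Pb = 55 − 28 = 27.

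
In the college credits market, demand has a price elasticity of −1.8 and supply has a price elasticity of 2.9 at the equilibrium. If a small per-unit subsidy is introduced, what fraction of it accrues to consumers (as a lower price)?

Consumer share = 29/47

For a small subsidy around the equilibrium, the benefit split depends on the relative slopes, which at a point are proportional to the elasticities.
Buyer share = εs/(εs + |εd|) = 2.9/(2.9 + 1.8) = 29/47; seller share = |εd|/(εs + |εd|) = 18/47.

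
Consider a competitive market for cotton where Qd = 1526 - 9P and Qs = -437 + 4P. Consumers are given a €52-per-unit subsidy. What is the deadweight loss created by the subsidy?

Deadweight loss = €3744

Pre-subsidy: 1526 - 9P = -437 + 4P gives P* = 151, Q* = 167.
With the rebate, buyers effectively pay Pb = Ps − 52, where Ps is the price sellers receive.
Demand in terms of Ps becomes Qd = 1526 − 9(Ps − 52) = 1994 - 9Ps. Setting this equal to supply: 1994 - 9Ps = -437 + 4Ps, so Ps = 187.
Buyers pay Pb = 187 − 52 = 135; Q' = -437 + 4·187 = 311.
The subsidy expands output by 311 − 167 = 144 past the efficient level; on those units the gap between marginal cost and willingness to pay runs from 0 up to 52.
DWL = ½ × 52 × 144 = 3744.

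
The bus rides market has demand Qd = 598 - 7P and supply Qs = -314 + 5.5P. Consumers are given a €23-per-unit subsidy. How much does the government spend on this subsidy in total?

Government cost = €3636.76

Pre-subsidy: 598 - 7P = -314 + 5.5P gives P* = 72.96, Q* = 87.28.
With the rebate, buyers effectively pay Pb = Ps − 23, where Ps is the price sellers receive.
Demand in terms of Ps becomes Qd = 598 − 7(Ps − 23) = 759 - 7Ps. Setting this equal to supply: 759 - 7Ps = -314 + 5.5Ps, so Ps = 85.84.
Buyers pay Pb = 85.84 − 23 = 62.84; Q' = -314 + 5.5·85.84 = 158.12.
Government outlay = subsidy × quantity = 23 × 158.12 = 3636.76.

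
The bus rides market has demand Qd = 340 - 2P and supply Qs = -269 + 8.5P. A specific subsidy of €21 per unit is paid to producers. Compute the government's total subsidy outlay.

Pre-subsidy: 340 - 2P = -269 + 8.5P gives P* = 58, Q* = 224.
With the subsidy, sellers receive Ps = Pb + 21 for each unit, where Pb is the price buyers pay.
Supply in terms of Pb becomes Qs = -269 + 8.5(Pb + 21) = -90.5 + 8.5Pb. Setting this equal to demand: 340 - 2Pb = -90.5 + 8.5Pb, so Pb = 41.
Sellers receive Ps = 41 + 21 = 62; Q' = 340 − 2·41 = 258.
Government outlay = subsidy × quantity = 21 × 258 = 5418.

Government cost = €5418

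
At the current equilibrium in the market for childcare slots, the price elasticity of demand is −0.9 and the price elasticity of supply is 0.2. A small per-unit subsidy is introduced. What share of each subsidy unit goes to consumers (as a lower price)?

Consumer share = 2/11

For a small subsidy around the equilibrium, the benefit split depends on the relative slopes, which at a point are proportional to the elasticities.
Buyer share = εs/(εs + |εd|) = 0.2/(0.2 + 0.9) = 2/11; seller share = |εd|/(εs + |εd|) = 9/11.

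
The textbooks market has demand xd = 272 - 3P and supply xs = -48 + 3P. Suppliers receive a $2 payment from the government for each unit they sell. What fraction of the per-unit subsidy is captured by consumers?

Consumer share = 0.5

Pre-subsidy: 272 - 3P = -48 + 3P gives P* = 160/3, x* = 112.
With the subsidy, sellers receive Ps = Pb + 2 for each unit, where Pb is the price buyers pay.
Supply in terms of Pb becomes xs = -48 + 3(Pb + 2) = -42 + 3Pb. Setting this equal to demand: 272 - 3Pb = -42 + 3Pb, so Pb = 157/3.
Sellers receive Ps = 157/3 + 2 = 163/3; x' = 272 − 3·(157/3) = 115.
Buyers' price falls by P* − Pb = 160/3 − 157/3 = 1; sellers' price rises by Ps − P* = 163/3 − 160/3 = 1.
So consumers capture 1/2 = 0.5 of each unit of subsidy.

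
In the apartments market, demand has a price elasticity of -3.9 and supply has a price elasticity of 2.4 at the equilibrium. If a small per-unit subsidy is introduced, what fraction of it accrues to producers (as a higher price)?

For a small subsidy around the equilibrium, the benefit split depends on the relative slopes, which at a point are proportional to the elasticities.
Buyer share = εs/(εs + |εd|) = 2.4/(2.4 + 3.9) = 8/21; seller share = |εd|/(εs + |εd|) = 13/21.
So producers capture 13/21 of the subsidy.

Producer share = 13/21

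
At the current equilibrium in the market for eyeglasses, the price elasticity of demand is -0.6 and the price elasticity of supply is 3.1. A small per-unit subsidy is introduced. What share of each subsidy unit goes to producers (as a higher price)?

For a small subsidy around the equilibrium, the benefit split depends on the relative slopes, which at a point are proportional to the elasticities.
Buyer share = εs/(εs + |εd|) = 3.1/(3.1 + 0.6) = 31/37; seller share = |εd|/(εs + |εd|) = 6/37.
So producers capture 6/37 of the subsidy.

Producer share = 6/37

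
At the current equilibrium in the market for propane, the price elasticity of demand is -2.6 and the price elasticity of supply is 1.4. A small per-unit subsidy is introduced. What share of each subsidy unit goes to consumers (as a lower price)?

Consumer share = 0.35

For a small subsidy around the equilibrium, the benefit split depends on the relative slopes, which at a point are proportional to the elasticities.
Buyer share = εs/(εs + |εd|) = 1.4/(1.4 + 2.6) = 0.35; seller share = |εd|/(εs + |εd|) = 0.65.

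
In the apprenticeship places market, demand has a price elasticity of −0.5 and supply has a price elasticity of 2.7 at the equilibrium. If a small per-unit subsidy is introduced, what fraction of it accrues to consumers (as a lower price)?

Consumer share = 0.84375

For a small subsidy around the equilibrium, the benefit split depends on the relative slopes, which at a point are proportional to the elasticities.
Buyer share = εs/(εs + |εd|) = 2.7/(2.7 + 0.5) = 0.84375; seller share = |εd|/(εs + |εd|) = 0.15625.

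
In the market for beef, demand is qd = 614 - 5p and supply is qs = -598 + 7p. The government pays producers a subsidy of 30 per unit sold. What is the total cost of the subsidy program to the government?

Government cost = 5895

Pre-subsidy: 614 - 5p = -598 + 7p gives p* = 101, q* = 109.
With the subsidy, sellers receive ps = pb + 30 for each unit, where pb is the price buyers pay.
Supply in terms of pb becomes qs = -598 + 7(pb + 30) = -388 + 7pb. Setting this equal to demand: 614 - 5pb = -388 + 7pb, so pb = 83.5.
Sellers receive ps = 83.5 + 30 = 113.5; q' = 614 − 5·83.5 = 196.5.
Government outlay = subsidy × quantity = 30 × 196.5 = 5895.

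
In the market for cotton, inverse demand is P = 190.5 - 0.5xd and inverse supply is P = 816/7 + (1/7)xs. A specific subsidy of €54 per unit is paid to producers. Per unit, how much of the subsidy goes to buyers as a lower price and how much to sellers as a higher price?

Buyers gain €42 per unit; sellers gain €12 per unit

Pre-subsidy: 190.5 - 0.5x = 816/7 + (1/7)x gives x* = 115 and P* = 133.
With the subsidy, sellers receive Ps = Pb + 54 for each unit, where Pb is the price buyers pay.
On the curves, Pb = 190.5 - 0.5x and Ps = 816/7 + (1/7)x; the wedge Ps − Pb = 54 gives 816/7 + (1/7)x − (190.5 - 0.5x) = 54, so x' = 199.
Then Pb = 190.5 − 0.5·199 = 91 and Ps = 816/7 + (1/7)·199 = 145.
Buyers' price falls by P* − Pb = 133 − 91 = 42; sellers' price rises by Ps − P* = 145 − 133 = 12.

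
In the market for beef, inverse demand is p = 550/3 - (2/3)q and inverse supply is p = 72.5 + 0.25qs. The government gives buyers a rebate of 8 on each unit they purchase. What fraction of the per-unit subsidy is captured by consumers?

Pre-subsidy: 550/3 - (2/3)q = 72.5 + 0.25q gives q* = 1330/11 and p* = 1130/11.
With the rebate, buyers effectively pay pb = ps − 8, where ps is the price sellers receive.
On the curves, pb = 550/3 - (2/3)q and ps = 72.5 + 0.25q; the wedge ps − pb = 8 gives 72.5 + 0.25q − (550/3 - (2/3)q) = 8, so q' = 1426/11.
Then pb = 550/3 − (2/3)·(1426/11) = 1066/11 and ps = 72.5 + 0.25·(1426/11) = 1154/11.
Buyers' price falls by p* − pb = 1130/11 − 1066/11 = 64/11; sellers' price rises by ps − p* = 1154/11 − 1130/11 = 24/11.
So consumers capture (64/11)/8 = 8/11 of each unit of subsidy.

Consumer share = 8/11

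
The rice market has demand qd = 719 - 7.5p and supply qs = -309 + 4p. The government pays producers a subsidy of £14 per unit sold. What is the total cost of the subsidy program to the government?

Pre-subsidy: 719 - 7.5p = -309 + 4p gives p* = 2056/23, q* = 1117/23.
With the subsidy, sellers receive ps = pb + 14 for each unit, where pb is the price buyers pay.
Supply in terms of pb becomes qs = -309 + 4(pb + 14) = -253 + 4pb. Setting this equal to demand: 719 - 7.5pb = -253 + 4pb, so pb = 1944/23.
Sellers receive ps = 1944/23 + 14 = 2266/23; q' = 719 − 7.5·(1944/23) = 1957/23.
Government outlay = subsidy × quantity = 14 × 1957/23 = 27398/23.

Government cost = 27398/23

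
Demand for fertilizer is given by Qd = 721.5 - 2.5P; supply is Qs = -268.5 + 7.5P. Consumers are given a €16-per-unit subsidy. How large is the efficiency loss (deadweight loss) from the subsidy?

Pre-subsidy: 721.5 - 2.5P = -268.5 + 7.5P gives P* = 99, Q* = 474.
With the rebate, buyers effectively pay Pb = Ps − 16, where Ps is the price sellers receive.
Demand in terms of Ps becomes Qd = 721.5 − 2.5(Ps − 16) = 761.5 - 2.5Ps. Setting this equal to supply: 761.5 - 2.5Ps = -268.5 + 7.5Ps, so Ps = 103.
Buyers pay Pb = 103 − 16 = 87; Q' = -268.5 + 7.5·103 = 504.
The subsidy expands output by 504 − 474 = 30 past the efficient level; on those units the gap between marginal cost and willingness to pay runs from 0 up to 16.
DWL = ½ × 16 × 30 = 240.

Deadweight loss = €240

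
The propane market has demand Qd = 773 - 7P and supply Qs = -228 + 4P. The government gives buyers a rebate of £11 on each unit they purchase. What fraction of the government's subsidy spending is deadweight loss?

DWL / government spending = 7/82

Pre-subsidy: 773 - 7P = -228 + 4P gives P* = 91, Q* = 136.
With the rebate, buyers effectively pay Pb = Ps − 11, where Ps is the price sellers receive.
Demand in terms of Ps becomes Qd = 773 − 7(Ps − 11) = 850 - 7Ps. Setting this equal to supply: 850 - 7Ps = -228 + 4Ps, so Ps = 98.
Buyers pay Pb = 98 − 11 = 87; Q' = -228 + 4·98 = 164.
ΔCS = ½(136 + 164)(91 − 87) = 600; ΔPS = ½(136 + 164)(98 − 91) = 1050.
Government spending = 11 × 164 = 1804.
DWL = ½ × 11 × (164 − 136) = 154; fraction = 154 / 1804 = 7/82.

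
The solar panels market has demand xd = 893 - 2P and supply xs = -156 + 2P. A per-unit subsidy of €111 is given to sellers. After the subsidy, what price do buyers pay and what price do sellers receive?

Pre-subsidy: 893 - 2P = -156 + 2P gives P* = 262.25, x* = 368.5.
With the subsidy, sellers receive Ps = Pb + 111 for each unit, where Pb is the price buyers pay.
Supply in terms of Pb becomes xs = -156 + 2(Pb + 111) = 66 + 2Pb. Setting this equal to demand: 893 - 2Pb = 66 + 2Pb, so Pb = 206.75.
Sellers receive Ps = 206.75 + 111 = 317.75; x' = 893 − 2·206.75 = 479.5.

Buyers pay €206.75; sellers receive €317.75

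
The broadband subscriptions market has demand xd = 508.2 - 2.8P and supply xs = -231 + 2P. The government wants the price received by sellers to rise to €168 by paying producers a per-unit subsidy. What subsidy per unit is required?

Required subsidy s = €24 per unit

At a seller price of 168, quantity supplied is -231 + 2·168 = 105.
Buyers absorb 105 only when they pay Pb with 508.2 − 2.8·Pb = 105, i.e. Pb = 144.
s = Ps − Pb = 168 − 144 = 24.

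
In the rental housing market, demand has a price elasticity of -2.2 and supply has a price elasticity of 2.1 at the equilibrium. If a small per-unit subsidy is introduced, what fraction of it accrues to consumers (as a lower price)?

For a small subsidy around the equilibrium, the benefit split depends on the relative slopes, which at a point are proportional to the elasticities.
Buyer share = εs/(εs + |εd|) = 2.1/(2.1 + 2.2) = 21/43; seller share = |εd|/(εs + |εd|) = 22/43.

Consumer share = 21/43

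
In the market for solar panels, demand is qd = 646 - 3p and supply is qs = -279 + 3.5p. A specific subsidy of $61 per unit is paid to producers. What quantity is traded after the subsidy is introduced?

Pre-subsidy: 646 - 3p = -279 + 3.5p gives p* = 1850/13, q* = 2848/13.
With the subsidy, sellers receive ps = pb + 61 for each unit, where pb is the price buyers pay.
Supply in terms of pb becomes qs = -279 + 3.5(pb + 61) = -65.5 + 3.5pb. Setting this equal to demand: 646 - 3pb = -65.5 + 3.5pb, so pb = 1423/13.
Sellers receive ps = 1423/13 + 61 = 2216/13; q' = 646 − 3·(1423/13) = 4129/13.

q' = 4129/13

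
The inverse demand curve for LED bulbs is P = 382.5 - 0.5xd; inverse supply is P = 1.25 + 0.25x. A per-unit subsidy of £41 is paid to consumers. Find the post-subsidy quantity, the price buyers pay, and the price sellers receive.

x' = 563; buyers pay £101; sellers receive £142

Pre-subsidy: 382.5 - 0.5x = 1.25 + 0.25x gives x* = 1525/3 and P* = 385/3.
With the rebate, buyers effectively pay Pb = Ps − 41, where Ps is the price sellers receive.
On the curves, Pb = 382.5 - 0.5x and Ps = 1.25 + 0.25x; the wedge Ps − Pb = 41 gives 1.25 + 0.25x − (382.5 - 0.5x) = 41, so x' = 563.
Then Pb = 382.5 − 0.5·563 = 101 and Ps = 1.25 + 0.25·563 = 142.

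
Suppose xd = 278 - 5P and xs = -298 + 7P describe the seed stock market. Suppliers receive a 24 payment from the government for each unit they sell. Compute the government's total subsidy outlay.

Pre-subsidy: 278 - 5P = -298 + 7P gives P* = 48, x* = 38.
With the subsidy, sellers receive Ps = Pb + 24 for each unit, where Pb is the price buyers pay.
Supply in terms of Pb becomes xs = -298 + 7(Pb + 24) = -130 + 7Pb. Setting this equal to demand: 278 - 5Pb = -130 + 7Pb, so Pb = 34.
Sellers receive Ps = 34 + 24 = 58; x' = 278 − 5·34 = 108.
Government outlay = subsidy × quantity = 24 × 108 = 2592.

Government cost = 2592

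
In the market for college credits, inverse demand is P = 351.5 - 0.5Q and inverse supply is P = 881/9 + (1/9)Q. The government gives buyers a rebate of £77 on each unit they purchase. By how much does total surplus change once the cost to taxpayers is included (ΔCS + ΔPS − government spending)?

Net change in total surplus = -£4851

Pre-subsidy: 351.5 - 0.5Q = 881/9 + (1/9)Q gives Q* = 415 and P* = 144.
With the rebate, buyers effectively pay Pb = Ps − 77, where Ps is the price sellers receive.
On the curves, Pb = 351.5 - 0.5Q and Ps = 881/9 + (1/9)Q; the wedge Ps − Pb = 77 gives 881/9 + (1/9)Q − (351.5 - 0.5Q) = 77, so Q' = 541.
Then Pb = 351.5 − 0.5·541 = 81 and Ps = 881/9 + (1/9)·541 = 158.
ΔCS = ½(415 + 541)(144 − 81) = 30114; ΔPS = ½(415 + 541)(158 − 144) = 6692.
Government spending = 77 × 541 = 41657.
Net change = 30114 + 6692 − 41657 = -4851. The loss equals the DWL triangle ½·77·126.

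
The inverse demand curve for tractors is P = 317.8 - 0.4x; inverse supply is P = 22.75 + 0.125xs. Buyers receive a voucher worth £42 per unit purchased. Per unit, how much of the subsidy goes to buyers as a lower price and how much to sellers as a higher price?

Pre-subsidy: 317.8 - 0.4x = 22.75 + 0.125x gives x* = 562 and P* = 93.
With the rebate, buyers effectively pay Pb = Ps − 42, where Ps is the price sellers receive.
On the curves, Pb = 317.8 - 0.4x and Ps = 22.75 + 0.125x; the wedge Ps − Pb = 42 gives 22.75 + 0.125x − (317.8 - 0.4x) = 42, so x' = 642.
Then Pb = 317.8 − 0.4·642 = 61 and Ps = 22.75 + 0.125·642 = 103.
Buyers' price falls by P* − Pb = 93 − 61 = 32; sellers' price rises by Ps − P* = 103 − 93 = 10.

Buyers gain £32 per unit; sellers gain £10 per unit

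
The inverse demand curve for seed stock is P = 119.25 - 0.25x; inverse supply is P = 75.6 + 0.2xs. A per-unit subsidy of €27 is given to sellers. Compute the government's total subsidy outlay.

Pre-subsidy: 119.25 - 0.25x = 75.6 + 0.2x gives x* = 97 and P* = 95.
With the subsidy, sellers receive Ps = Pb + 27 for each unit, where Pb is the price buyers pay.
On the curves, Pb = 119.25 - 0.25x and Ps = 75.6 + 0.2x; the wedge Ps − Pb = 27 gives 75.6 + 0.2x − (119.25 - 0.25x) = 27, so x' = 157.
Then Pb = 119.25 − 0.25·157 = 80 and Ps = 75.6 + 0.2·157 = 107.
Government outlay = subsidy × quantity = 27 × 157 = 4239.

Government cost = €4239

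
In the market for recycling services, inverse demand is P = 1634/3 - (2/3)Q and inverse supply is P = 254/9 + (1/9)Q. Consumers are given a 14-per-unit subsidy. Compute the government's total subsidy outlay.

Government cost = 9548

Pre-subsidy: 1634/3 - (2/3)Q = 254/9 + (1/9)Q gives Q* = 664 and P* = 102.
With the rebate, buyers effectively pay Pb = Ps − 14, where Ps is the price sellers receive.
On the curves, Pb = 1634/3 - (2/3)Q and Ps = 254/9 + (1/9)Q; the wedge Ps − Pb = 14 gives 254/9 + (1/9)Q − (1634/3 - (2/3)Q) = 14, so Q' = 682.
Then Pb = 1634/3 − (2/3)·682 = 90 and Ps = 254/9 + (1/9)·682 = 104.
Government outlay = subsidy × quantity = 14 × 682 = 9548.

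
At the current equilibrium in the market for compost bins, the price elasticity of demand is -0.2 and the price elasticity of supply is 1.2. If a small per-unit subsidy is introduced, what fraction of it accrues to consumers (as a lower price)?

For a small subsidy around the equilibrium, the benefit split depends on the relative slopes, which at a point are proportional to the elasticities.
Buyer share = εs/(εs + |εd|) = 1.2/(1.2 + 0.2) = 6/7; seller share = |εd|/(εs + |εd|) = 1/7.

Consumer share = 6/7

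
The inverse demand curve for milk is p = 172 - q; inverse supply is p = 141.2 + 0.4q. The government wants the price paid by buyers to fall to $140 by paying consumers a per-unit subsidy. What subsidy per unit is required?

At a buyer price of 140, quantity demanded is 172 − 1·140 = 32.
Sellers supply 32 only when they receive ps = 141.2 + 0.4·32 = 154.
s = ps − pb = 154 − 140 = 14.

Required subsidy s = $14 per unit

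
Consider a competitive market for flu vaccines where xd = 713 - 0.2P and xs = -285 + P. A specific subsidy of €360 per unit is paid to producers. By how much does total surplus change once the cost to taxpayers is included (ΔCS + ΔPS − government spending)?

Net change in total surplus = -€10800

Pre-subsidy: 713 - 0.2P = -285 + P gives P* = 2495/3, x* = 1640/3.
With the subsidy, sellers receive Ps = Pb + 360 for each unit, where Pb is the price buyers pay.
Supply in terms of Pb becomes xs = -285 + 1(Pb + 360) = 75 + Pb. Setting this equal to demand: 713 - 0.2Pb = 75 + Pb, so Pb = 1595/3.
Sellers receive Ps = 1595/3 + 360 = 2675/3; x' = 713 − 0.2·(1595/3) = 1820/3.
ΔCS = ½(1640/3 + 1820/3)(2495/3 − 1595/3) = 173000; ΔPS = ½(1640/3 + 1820/3)(2675/3 − 2495/3) = 34600.
Government spending = 360 × 1820/3 = 218400.
Net change = 173000 + 34600 − 218400 = -10800. The loss equals the DWL triangle ½·360·60.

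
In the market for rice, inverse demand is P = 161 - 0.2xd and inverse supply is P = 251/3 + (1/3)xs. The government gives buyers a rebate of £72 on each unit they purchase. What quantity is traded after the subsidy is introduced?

x' = 280

Pre-subsidy: 161 - 0.2x = 251/3 + (1/3)x gives x* = 145 and P* = 132.
With the rebate, buyers effectively pay Pb = Ps − 72, where Ps is the price sellers receive.
On the curves, Pb = 161 - 0.2x and Ps = 251/3 + (1/3)x; the wedge Ps − Pb = 72 gives 251/3 + (1/3)x − (161 - 0.2x) = 72, so x' = 280.
Then Pb = 161 − 0.2·280 = 105 and Ps = 251/3 + (1/3)·280 = 177.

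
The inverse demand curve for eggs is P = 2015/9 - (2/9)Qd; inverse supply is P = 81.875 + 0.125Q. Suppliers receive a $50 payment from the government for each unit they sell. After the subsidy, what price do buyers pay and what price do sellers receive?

Pre-subsidy: 2015/9 - (2/9)Q = 81.875 + 0.125Q gives Q* = 409 and P* = 133.
With the subsidy, sellers receive Ps = Pb + 50 for each unit, where Pb is the price buyers pay.
On the curves, Pb = 2015/9 - (2/9)Q and Ps = 81.875 + 0.125Q; the wedge Ps − Pb = 50 gives 81.875 + 0.125Q − (2015/9 - (2/9)Q) = 50, so Q' = 553.
Then Pb = 2015/9 − (2/9)·553 = 101 and Ps = 81.875 + 0.125·553 = 151.

Buyers pay $101; sellers receive $151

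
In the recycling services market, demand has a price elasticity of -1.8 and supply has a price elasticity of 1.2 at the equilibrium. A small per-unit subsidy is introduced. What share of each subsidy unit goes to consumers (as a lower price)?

For a small subsidy around the equilibrium, the benefit split depends on the relative slopes, which at a point are proportional to the elasticities.
Buyer share = εs/(εs + |εd|) = 1.2/(1.2 + 1.8) = 0.4; seller share = |εd|/(εs + |εd|) = 0.6.

Consumer share = 0.4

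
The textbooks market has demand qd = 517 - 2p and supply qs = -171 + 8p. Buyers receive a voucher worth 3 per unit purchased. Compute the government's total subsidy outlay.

Pre-subsidy: 517 - 2p = -171 + 8p gives p* = 68.8, q* = 379.4.
With the rebate, buyers effectively pay pb = ps − 3, where ps is the price sellers receive.
Demand in terms of ps becomes qd = 517 − 2(ps − 3) = 523 - 2ps. Setting this equal to supply: 523 - 2ps = -171 + 8ps, so ps = 69.4.
Buyers pay pb = 69.4 − 3 = 66.4; q' = -171 + 8·69.4 = 384.2.
Government outlay = subsidy × quantity = 3 × 384.2 = 1152.6.

Government cost = 1152.6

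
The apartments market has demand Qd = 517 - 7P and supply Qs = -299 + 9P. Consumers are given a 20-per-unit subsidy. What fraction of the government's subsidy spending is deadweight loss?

Pre-subsidy: 517 - 7P = -299 + 9P gives P* = 51, Q* = 160.
With the rebate, buyers effectively pay Pb = Ps − 20, where Ps is the price sellers receive.
Demand in terms of Ps becomes Qd = 517 − 7(Ps − 20) = 657 - 7Ps. Setting this equal to supply: 657 - 7Ps = -299 + 9Ps, so Ps = 59.75.
Buyers pay Pb = 59.75 − 20 = 39.75; Q' = -299 + 9·59.75 = 238.75.
ΔCS = ½(160 + 238.75)(51 − 39.75) = 2242.96875; ΔPS = ½(160 + 238.75)(59.75 − 51) = 1744.53125.
Government spending = 20 × 238.75 = 4775.
DWL = ½ × 20 × (238.75 − 160) = 787.5; fraction = 787.5 / 4775 = 63/382.

DWL / government spending = 63/382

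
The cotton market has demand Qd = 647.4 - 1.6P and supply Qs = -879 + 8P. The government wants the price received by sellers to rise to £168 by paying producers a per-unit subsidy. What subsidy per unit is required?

At a seller price of 168, quantity supplied is -879 + 8·168 = 465.
Buyers absorb 465 only when they pay Pb with 647.4 − 1.6·Pb = 465, i.e. Pb = 114.
s = Ps − Pb = 168 − 114 = 54.

Required subsidy s = £54 per unit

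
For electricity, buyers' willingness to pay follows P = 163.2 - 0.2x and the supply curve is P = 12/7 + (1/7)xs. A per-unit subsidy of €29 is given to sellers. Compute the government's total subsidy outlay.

Pre-subsidy: 163.2 - 0.2x = 12/7 + (1/7)x gives x* = 471 and P* = 69.
With the subsidy, sellers receive Ps = Pb + 29 for each unit, where Pb is the price buyers pay.
On the curves, Pb = 163.2 - 0.2x and Ps = 12/7 + (1/7)x; the wedge Ps − Pb = 29 gives 12/7 + (1/7)x − (163.2 - 0.2x) = 29, so x' = 6667/12.
Then Pb = 163.2 − 0.2·(6667/12) = 625/12 and Ps = 12/7 + (1/7)·(6667/12) = 973/12.
Government outlay = subsidy × quantity = 29 × 6667/12 = 193343/12.

Government cost = 193343/12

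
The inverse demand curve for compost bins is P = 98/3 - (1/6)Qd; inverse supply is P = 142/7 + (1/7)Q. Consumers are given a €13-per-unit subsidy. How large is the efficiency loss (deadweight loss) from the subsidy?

Pre-subsidy: 98/3 - (1/6)Q = 142/7 + (1/7)Q gives Q* = 40 and P* = 26.
With the rebate, buyers effectively pay Pb = Ps − 13, where Ps is the price sellers receive.
On the curves, Pb = 98/3 - (1/6)Q and Ps = 142/7 + (1/7)Q; the wedge Ps − Pb = 13 gives 142/7 + (1/7)Q − (98/3 - (1/6)Q) = 13, so Q' = 82.
Then Pb = 98/3 − (1/6)·82 = 19 and Ps = 142/7 + (1/7)·82 = 32.
The subsidy expands output by 82 − 40 = 42 past the efficient level; on those units the gap between marginal cost and willingness to pay runs from 0 up to 13.
DWL = ½ × 13 × 42 = 273.

Deadweight loss = €273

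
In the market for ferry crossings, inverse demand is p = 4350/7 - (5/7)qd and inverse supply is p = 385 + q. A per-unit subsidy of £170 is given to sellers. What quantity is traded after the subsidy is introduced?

q' = 2845/12

Pre-subsidy: 4350/7 - (5/7)q = 385 + q gives q* = 1655/12 and p* = 6275/12.
With the subsidy, sellers receive ps = pb + 170 for each unit, where pb is the price buyers pay.
On the curves, pb = 4350/7 - (5/7)q and ps = 385 + q; the wedge ps − pb = 170 gives 385 + q − (4350/7 - (5/7)q) = 170, so q' = 2845/12.
Then pb = 4350/7 − (5/7)·(2845/12) = 5425/12 and ps = 385 + 1·(2845/12) = 7465/12.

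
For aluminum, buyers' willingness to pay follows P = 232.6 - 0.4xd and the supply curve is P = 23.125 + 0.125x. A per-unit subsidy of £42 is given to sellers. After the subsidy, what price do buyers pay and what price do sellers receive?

Pre-subsidy: 232.6 - 0.4x = 23.125 + 0.125x gives x* = 399 and P* = 73.
With the subsidy, sellers receive Ps = Pb + 42 for each unit, where Pb is the price buyers pay.
On the curves, Pb = 232.6 - 0.4x and Ps = 23.125 + 0.125x; the wedge Ps − Pb = 42 gives 23.125 + 0.125x − (232.6 - 0.4x) = 42, so x' = 479.
Then Pb = 232.6 − 0.4·479 = 41 and Ps = 23.125 + 0.125·479 = 83.

Buyers pay £41; sellers receive £83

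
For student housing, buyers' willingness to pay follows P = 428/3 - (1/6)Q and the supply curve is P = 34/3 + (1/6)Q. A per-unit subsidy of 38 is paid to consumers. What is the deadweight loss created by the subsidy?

Deadweight loss = 2166

Pre-subsidy: 428/3 - (1/6)Q = 34/3 + (1/6)Q gives Q* = 394 and P* = 77.
With the rebate, buyers effectively pay Pb = Ps − 38, where Ps is the price sellers receive.
On the curves, Pb = 428/3 - (1/6)Q and Ps = 34/3 + (1/6)Q; the wedge Ps − Pb = 38 gives 34/3 + (1/6)Q − (428/3 - (1/6)Q) = 38, so Q' = 508.
Then Pb = 428/3 − (1/6)·508 = 58 and Ps = 34/3 + (1/6)·508 = 96.
The subsidy expands output by 508 − 394 = 114 past the efficient level; on those units the gap between marginal cost and willingness to pay runs from 0 up to 38.
DWL = ½ × 38 × 114 = 2166.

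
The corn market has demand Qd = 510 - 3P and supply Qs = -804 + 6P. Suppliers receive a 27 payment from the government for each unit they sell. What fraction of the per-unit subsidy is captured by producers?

Producer share = 1/3

Pre-subsidy: 510 - 3P = -804 + 6P gives P* = 146, Q* = 72.
With the subsidy, sellers receive Ps = Pb + 27 for each unit, where Pb is the price buyers pay.
Supply in terms of Pb becomes Qs = -804 + 6(Pb + 27) = -642 + 6Pb. Setting this equal to demand: 510 - 3Pb = -642 + 6Pb, so Pb = 128.
Sellers receive Ps = 128 + 27 = 155; Q' = 510 − 3·128 = 126.
Buyers' price falls by P* − Pb = 146 − 128 = 18; sellers' price rises by Ps − P* = 155 − 146 = 9.
So producers capture 9/27 = 1/3 of each unit of subsidy.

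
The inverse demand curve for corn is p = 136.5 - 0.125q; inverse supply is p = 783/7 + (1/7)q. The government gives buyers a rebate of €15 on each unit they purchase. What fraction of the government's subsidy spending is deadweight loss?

DWL / government spending = 7/37

Pre-subsidy: 136.5 - 0.125q = 783/7 + (1/7)q gives q* = 92 and p* = 125.
With the rebate, buyers effectively pay pb = ps − 15, where ps is the price sellers receive.
On the curves, pb = 136.5 - 0.125q and ps = 783/7 + (1/7)q; the wedge ps − pb = 15 gives 783/7 + (1/7)q − (136.5 - 0.125q) = 15, so q' = 148.
Then pb = 136.5 − 0.125·148 = 118 and ps = 783/7 + (1/7)·148 = 133.
ΔCS = ½(92 + 148)(125 − 118) = 840; ΔPS = ½(92 + 148)(133 − 125) = 960.
Government spending = 15 × 148 = 2220.
DWL = ½ × 15 × (148 − 92) = 420; fraction = 420 / 2220 = 7/37.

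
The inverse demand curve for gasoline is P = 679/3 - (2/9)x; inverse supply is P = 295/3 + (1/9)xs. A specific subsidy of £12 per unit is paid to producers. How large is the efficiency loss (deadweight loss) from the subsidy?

Pre-subsidy: 679/3 - (2/9)x = 295/3 + (1/9)x gives x* = 384 and P* = 141.
With the subsidy, sellers receive Ps = Pb + 12 for each unit, where Pb is the price buyers pay.
On the curves, Pb = 679/3 - (2/9)x and Ps = 295/3 + (1/9)x; the wedge Ps − Pb = 12 gives 295/3 + (1/9)x − (679/3 - (2/9)x) = 12, so x' = 420.
Then Pb = 679/3 − (2/9)·420 = 133 and Ps = 295/3 + (1/9)·420 = 145.
The subsidy expands output by 420 − 384 = 36 past the efficient level; on those units the gap between marginal cost and willingness to pay runs from 0 up to 12.
DWL = ½ × 12 × 36 = 216.

Deadweight loss = £216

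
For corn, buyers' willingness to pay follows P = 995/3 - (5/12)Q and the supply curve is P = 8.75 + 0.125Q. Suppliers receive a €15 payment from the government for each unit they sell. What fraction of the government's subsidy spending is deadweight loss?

Pre-subsidy: 995/3 - (5/12)Q = 8.75 + 0.125Q gives Q* = 7750/13 and P* = 2165/26.
With the subsidy, sellers receive Ps = Pb + 15 for each unit, where Pb is the price buyers pay.
On the curves, Pb = 995/3 - (5/12)Q and Ps = 8.75 + 0.125Q; the wedge Ps − Pb = 15 gives 8.75 + 0.125Q − (995/3 - (5/12)Q) = 15, so Q' = 8110/13.
Then Pb = 995/3 − (5/12)·(8110/13) = 1865/26 and Ps = 8.75 + 0.125·(8110/13) = 2255/26.
ΔCS = ½(7750/13 + 8110/13)(2165/26 − 1865/26) = 91500/13; ΔPS = ½(7750/13 + 8110/13)(2255/26 − 2165/26) = 27450/13.
Government spending = 15 × 8110/13 = 121650/13.
DWL = ½ × 15 × (8110/13 − 7750/13) = 2700/13; fraction = (2700/13) / (121650/13) = 18/811.

DWL / government spending = 18/811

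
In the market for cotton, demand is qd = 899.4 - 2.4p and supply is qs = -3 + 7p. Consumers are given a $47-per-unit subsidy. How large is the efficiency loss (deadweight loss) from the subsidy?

Pre-subsidy: 899.4 - 2.4p = -3 + 7p gives p* = 96, q* = 669.
With the rebate, buyers effectively pay pb = ps − 47, where ps is the price sellers receive.
Demand in terms of ps becomes qd = 899.4 − 2.4(ps − 47) = 1012.2 - 2.4ps. Setting this equal to supply: 1012.2 - 2.4ps = -3 + 7ps, so ps = 108.
Buyers pay pb = 108 − 47 = 61; q' = -3 + 7·108 = 753.
The subsidy expands output by 753 − 669 = 84 past the efficient level; on those units the gap between marginal cost and willingness to pay runs from 0 up to 47.
DWL = ½ × 47 × 84 = 1974.

Deadweight loss = $1974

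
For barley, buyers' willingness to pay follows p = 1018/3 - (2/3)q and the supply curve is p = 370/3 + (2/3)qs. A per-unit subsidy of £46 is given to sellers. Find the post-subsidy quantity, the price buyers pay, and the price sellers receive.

q' = 196.5; buyers pay 625/3; sellers receive 763/3

Pre-subsidy: 1018/3 - (2/3)q = 370/3 + (2/3)q gives q* = 162 and p* = 694/3.
With the subsidy, sellers receive ps = pb + 46 for each unit, where pb is the price buyers pay.
On the curves, pb = 1018/3 - (2/3)q and ps = 370/3 + (2/3)q; the wedge ps − pb = 46 gives 370/3 + (2/3)q − (1018/3 - (2/3)q) = 46, so q' = 196.5.
Then pb = 1018/3 − (2/3)·196.5 = 625/3 and ps = 370/3 + (2/3)·196.5 = 763/3.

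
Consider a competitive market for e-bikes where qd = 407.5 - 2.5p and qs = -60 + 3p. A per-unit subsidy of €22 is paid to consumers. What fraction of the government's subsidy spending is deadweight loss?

Pre-subsidy: 407.5 - 2.5p = -60 + 3p gives p* = 85, q* = 195.
With the rebate, buyers effectively pay pb = ps − 22, where ps is the price sellers receive.
Demand in terms of ps becomes qd = 407.5 − 2.5(ps − 22) = 462.5 - 2.5ps. Setting this equal to supply: 462.5 - 2.5ps = -60 + 3ps, so ps = 95.
Buyers pay pb = 95 − 22 = 73; q' = -60 + 3·95 = 225.
ΔCS = ½(195 + 225)(85 − 73) = 2520; ΔPS = ½(195 + 225)(95 − 85) = 2100.
Government spending = 22 × 225 = 4950.
DWL = ½ × 22 × (225 − 195) = 330; fraction = 330 / 4950 = 1/15.

DWL / government spending = 1/15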